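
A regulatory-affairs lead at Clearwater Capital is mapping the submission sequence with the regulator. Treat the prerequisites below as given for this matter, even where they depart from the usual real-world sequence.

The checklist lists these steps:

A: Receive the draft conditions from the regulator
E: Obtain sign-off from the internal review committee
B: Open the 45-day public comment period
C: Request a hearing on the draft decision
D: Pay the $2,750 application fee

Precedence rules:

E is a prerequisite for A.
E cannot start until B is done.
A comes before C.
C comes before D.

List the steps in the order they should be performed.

B has no prerequisites → B first.
E is the only step now ready → E.
That leaves A as the only ready step → A.
C is the only step now ready → C.
That leaves D as the only ready step → D.

B, E, A, C, D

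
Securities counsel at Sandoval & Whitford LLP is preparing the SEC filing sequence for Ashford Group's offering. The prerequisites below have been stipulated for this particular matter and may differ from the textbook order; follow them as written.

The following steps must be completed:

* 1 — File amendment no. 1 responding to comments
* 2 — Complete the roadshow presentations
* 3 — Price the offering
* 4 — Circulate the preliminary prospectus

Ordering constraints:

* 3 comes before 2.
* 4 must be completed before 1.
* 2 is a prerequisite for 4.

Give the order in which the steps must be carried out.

3 has no prerequisites → 3 first.
2 needed 3, now all done → 2.
4 is the only step now ready → 4.
That leaves 1 as the only ready step → 1.

3, 2, 4, 1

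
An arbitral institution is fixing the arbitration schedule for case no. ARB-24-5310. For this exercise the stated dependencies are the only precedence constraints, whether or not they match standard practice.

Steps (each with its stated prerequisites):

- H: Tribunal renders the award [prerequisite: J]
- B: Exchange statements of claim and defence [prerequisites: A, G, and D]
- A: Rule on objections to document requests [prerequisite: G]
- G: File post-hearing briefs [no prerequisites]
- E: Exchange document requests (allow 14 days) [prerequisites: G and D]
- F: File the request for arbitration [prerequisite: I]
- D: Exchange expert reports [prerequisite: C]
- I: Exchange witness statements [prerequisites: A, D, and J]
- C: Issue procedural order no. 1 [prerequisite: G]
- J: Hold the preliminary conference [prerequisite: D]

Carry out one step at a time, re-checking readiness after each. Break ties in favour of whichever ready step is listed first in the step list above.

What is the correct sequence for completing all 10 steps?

G is the only step with nothing outstanding, so it goes first.
Ready: A and C. A is listed earlier → A.
C is the only step now ready → C.
D is the only step now ready → D.
B, E and J are all available; B is listed earlier → B.
Ready: E and J. E is listed earlier → E.
J is the only step now ready → J.
Now H and I have their prerequisites met. H is listed earlier, so H next.
Next only I has its prerequisites met → I.
F needed I, now all done → F.

G, A, C, D, B, E, J, H, I, F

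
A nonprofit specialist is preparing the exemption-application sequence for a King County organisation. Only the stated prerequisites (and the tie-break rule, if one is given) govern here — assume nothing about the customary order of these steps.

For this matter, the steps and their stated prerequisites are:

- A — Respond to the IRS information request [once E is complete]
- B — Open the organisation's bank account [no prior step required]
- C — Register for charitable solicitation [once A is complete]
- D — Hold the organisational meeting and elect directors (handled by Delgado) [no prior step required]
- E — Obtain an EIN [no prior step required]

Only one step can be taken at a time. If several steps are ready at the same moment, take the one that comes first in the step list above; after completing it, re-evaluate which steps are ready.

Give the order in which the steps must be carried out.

B D E A C

Nothing is required for B, D and E. B is listed earlier → B first.
D and E are both available; D is listed earlier → D.
That leaves E as the only ready step → E.
A needed E, now all done → A.
C is the only step now ready → C.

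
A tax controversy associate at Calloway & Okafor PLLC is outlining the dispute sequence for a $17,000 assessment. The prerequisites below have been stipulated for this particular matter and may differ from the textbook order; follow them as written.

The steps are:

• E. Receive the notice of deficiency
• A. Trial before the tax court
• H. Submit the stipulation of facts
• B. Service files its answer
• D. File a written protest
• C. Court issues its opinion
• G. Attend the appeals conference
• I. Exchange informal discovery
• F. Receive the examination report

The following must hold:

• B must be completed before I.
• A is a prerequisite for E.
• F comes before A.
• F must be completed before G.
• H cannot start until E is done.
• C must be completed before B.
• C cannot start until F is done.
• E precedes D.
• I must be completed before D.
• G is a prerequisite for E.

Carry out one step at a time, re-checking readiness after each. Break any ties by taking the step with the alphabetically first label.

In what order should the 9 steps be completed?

F has no prerequisites → F first.
Ready: A, C and G. A has the earlier label → A.
Ready: C and G. C has the earlier label → C.
Ready: B and G. B has the earlier label → B.
Now G and I have their prerequisites met. G has the earlier label, so G next.
E now also ready, so the ready set is {E, I}; E has the earlier label → E.
H now also ready, so the ready set is {H, I}; H has the earlier label → H.
That leaves I as the only ready step → I.
Next only D has its prerequisites met → D.

F, A, C, B, G, E, H, I, D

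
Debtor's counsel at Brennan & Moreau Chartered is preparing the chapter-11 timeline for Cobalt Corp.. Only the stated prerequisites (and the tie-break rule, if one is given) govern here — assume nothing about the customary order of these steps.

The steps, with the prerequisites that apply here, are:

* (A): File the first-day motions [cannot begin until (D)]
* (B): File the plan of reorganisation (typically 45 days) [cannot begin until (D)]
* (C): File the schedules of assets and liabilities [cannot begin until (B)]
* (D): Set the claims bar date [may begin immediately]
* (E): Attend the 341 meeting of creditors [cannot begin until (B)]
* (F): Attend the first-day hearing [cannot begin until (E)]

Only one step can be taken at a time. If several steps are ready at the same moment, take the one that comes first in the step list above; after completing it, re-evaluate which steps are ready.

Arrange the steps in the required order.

(D) is the only step with nothing outstanding, so it goes first.
Now (A) and (B) have their prerequisites met. (A) is listed earlier, so (A) next.
Next only (B) has its prerequisites met → (B).
Now (C) and (E) have their prerequisites met. (C) is listed earlier, so (C) next.
That leaves (E) as the only ready step → (E).
That leaves (F) as the only ready step → (F).

(D), (A), (B), (C), (E), (F)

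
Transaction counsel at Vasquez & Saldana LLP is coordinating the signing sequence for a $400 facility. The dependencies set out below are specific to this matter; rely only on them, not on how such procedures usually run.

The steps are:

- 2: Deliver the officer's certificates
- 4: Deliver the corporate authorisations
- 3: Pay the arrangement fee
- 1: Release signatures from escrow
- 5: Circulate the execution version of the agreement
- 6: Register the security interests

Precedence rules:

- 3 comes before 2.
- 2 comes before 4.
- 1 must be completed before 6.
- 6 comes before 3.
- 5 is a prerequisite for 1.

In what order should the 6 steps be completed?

Only 5 has no prerequisites, so it is first.
That leaves 1 as the only ready step → 1.
That leaves 6 as the only ready step → 6.
Next only 3 has its prerequisites met → 3.
Next only 2 has its prerequisites met → 2.
Next only 4 has its prerequisites met → 4.

5 → 1 → 6 → 3 → 2 → 4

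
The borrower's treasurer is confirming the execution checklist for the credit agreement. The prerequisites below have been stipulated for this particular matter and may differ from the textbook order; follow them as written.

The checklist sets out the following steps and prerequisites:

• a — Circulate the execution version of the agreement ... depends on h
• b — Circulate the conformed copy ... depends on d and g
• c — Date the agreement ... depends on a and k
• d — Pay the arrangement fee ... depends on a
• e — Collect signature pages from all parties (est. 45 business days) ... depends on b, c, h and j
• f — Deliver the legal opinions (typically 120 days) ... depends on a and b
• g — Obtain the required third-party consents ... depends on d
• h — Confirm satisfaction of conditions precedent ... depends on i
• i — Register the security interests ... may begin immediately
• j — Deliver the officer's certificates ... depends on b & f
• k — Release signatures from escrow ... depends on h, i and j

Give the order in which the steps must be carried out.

i → h → a → d → g → b → f → j → k → c → e

i is the only step with nothing outstanding, so it goes first.
Next only h has its prerequisites met → h.
Next only a has its prerequisites met → a.
That leaves d as the only ready step → d.
That leaves g as the only ready step → g.
b is the only step now ready → b.
f is the only step now ready → f.
j is the only step now ready → j.
That leaves k as the only ready step → k.
c is the only step now ready → c.
That leaves e as the only ready step → e.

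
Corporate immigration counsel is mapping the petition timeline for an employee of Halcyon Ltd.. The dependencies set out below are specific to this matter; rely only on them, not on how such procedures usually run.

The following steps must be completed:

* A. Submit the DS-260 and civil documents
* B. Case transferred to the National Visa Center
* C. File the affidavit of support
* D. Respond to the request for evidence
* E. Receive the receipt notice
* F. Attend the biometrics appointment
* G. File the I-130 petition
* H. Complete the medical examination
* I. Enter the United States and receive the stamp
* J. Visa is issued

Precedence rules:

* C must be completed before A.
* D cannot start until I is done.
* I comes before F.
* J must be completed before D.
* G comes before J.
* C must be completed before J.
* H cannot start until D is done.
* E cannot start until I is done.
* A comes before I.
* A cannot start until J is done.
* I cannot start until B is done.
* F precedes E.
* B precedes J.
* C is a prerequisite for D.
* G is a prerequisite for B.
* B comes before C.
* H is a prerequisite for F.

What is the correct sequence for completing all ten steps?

G, B, C, J, A, I, D, H, F, E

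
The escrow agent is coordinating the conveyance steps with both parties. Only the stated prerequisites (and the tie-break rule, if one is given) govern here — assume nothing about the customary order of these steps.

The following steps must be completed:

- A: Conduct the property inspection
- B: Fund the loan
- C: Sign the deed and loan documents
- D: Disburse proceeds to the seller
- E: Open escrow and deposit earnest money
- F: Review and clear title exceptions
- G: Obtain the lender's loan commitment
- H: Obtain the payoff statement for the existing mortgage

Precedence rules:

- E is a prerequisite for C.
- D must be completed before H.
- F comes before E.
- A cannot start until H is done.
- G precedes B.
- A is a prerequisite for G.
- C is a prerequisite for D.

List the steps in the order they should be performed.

Only F has no prerequisites, so it is first.
E needed F, now all done → E.
C needed E, now all done → C.
That leaves D as the only ready step → D.
That leaves H as the only ready step → H.
A needed H, now all done → A.
G needed A, now all done → G.
B needed G, now all done → B.

F, E, C, D, H, A, G, B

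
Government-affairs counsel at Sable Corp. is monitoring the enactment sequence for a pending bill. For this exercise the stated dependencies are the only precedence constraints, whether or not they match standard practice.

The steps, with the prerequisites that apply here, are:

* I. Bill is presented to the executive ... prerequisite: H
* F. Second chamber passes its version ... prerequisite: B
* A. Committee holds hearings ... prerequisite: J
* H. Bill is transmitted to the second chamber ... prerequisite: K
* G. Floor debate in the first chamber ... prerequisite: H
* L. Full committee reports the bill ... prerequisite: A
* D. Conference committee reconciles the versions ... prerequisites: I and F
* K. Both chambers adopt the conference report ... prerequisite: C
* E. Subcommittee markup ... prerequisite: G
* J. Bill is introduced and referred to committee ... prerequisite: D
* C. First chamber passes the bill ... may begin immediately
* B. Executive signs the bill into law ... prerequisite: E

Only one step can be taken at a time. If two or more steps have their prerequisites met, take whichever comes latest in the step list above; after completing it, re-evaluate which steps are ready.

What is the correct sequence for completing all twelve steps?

C is the only step with nothing outstanding, so it goes first.
K needed C, now all done → K.
H needed K, now all done → H.
Now G and I have their prerequisites met. G is listed later, so G next.
E and I are both available; E is listed later → E.
Now B and I have their prerequisites met. B is listed later, so B next.
F now also ready, so the ready set is {F, I}; F is listed later → F.
I needed H, now all done → I.
D is the only step now ready → D.
J is the only step now ready → J.
A needed J, now all done → A.
L is the only step now ready → L.

C → K → H → G → E → B → F → I → D → J → A → L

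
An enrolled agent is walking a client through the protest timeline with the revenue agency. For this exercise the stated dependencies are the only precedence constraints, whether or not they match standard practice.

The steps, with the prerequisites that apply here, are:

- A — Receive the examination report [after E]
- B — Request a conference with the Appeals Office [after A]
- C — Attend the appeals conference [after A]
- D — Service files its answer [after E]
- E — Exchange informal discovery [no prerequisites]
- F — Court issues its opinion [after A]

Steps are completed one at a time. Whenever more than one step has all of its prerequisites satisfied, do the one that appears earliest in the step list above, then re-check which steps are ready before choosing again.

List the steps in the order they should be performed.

E has no prerequisites → E first.
A and D are both available; A is listed earlier → A.
Now B, C, D and F have their prerequisites met. B is listed earlier, so B next.
C, D and F are all available; C is listed earlier → C.
Ready: D and F. D is listed earlier → D.
That leaves F as the only ready step → F.

E A B C D F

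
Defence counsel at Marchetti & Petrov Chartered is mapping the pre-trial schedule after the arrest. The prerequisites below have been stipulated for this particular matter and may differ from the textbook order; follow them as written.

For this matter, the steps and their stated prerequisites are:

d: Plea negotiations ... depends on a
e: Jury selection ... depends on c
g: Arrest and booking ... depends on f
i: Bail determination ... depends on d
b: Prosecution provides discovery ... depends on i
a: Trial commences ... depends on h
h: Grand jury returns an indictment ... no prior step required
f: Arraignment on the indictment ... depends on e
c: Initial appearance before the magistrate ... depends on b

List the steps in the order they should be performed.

h, a, d, i, b, c, e, f, g

h is the only step with nothing outstanding, so it goes first.
a needed h, now all done → a.
d needed a, now all done → d.
i needed d, now all done → i.
b needed i, now all done → b.
c needed b, now all done → c.
e needed c, now all done → e.
That leaves f as the only ready step → f.
g needed f, now all done → g.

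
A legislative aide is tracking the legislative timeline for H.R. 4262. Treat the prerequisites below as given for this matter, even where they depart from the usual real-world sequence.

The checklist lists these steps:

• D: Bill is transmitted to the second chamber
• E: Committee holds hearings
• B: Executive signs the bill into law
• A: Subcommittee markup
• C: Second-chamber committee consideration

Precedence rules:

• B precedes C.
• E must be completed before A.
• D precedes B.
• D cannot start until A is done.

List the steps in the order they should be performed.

E → A → D → B → C

Only E has no prerequisites, so it is first.
A needed E, now all done → A.
D is the only step now ready → D.
B needed D, now all done → B.
That leaves C as the only ready step → C.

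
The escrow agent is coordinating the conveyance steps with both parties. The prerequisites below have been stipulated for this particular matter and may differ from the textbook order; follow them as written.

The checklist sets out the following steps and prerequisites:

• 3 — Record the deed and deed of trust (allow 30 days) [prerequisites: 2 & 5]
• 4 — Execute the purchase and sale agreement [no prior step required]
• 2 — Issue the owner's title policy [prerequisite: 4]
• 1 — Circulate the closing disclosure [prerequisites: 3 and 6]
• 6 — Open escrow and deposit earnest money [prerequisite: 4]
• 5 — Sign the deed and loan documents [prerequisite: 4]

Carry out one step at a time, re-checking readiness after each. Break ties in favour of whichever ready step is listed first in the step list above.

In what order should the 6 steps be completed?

4 has no prerequisites → 4 first.
Ready: 2, 6 and 5. 2 is listed earlier → 2.
Now 6 and 5 have their prerequisites met. 6 is listed earlier, so 6 next.
5 is the only step now ready → 5.
3 needed 2 and 5, now all done → 3.
1 needed 3 and 6, now all done → 1.

4, 2, 6, 5, 3, 1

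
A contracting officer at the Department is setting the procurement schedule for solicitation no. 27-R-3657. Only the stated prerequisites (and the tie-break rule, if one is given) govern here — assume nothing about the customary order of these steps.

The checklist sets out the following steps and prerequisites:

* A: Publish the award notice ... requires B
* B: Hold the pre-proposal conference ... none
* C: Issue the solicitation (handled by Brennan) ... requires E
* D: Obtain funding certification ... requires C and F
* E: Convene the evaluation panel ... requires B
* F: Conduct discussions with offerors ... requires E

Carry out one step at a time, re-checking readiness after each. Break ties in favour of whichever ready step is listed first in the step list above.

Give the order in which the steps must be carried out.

B, A, E, C, F, D

B has no prerequisites → B first.
Ready: A and E. A is listed earlier → A.
Next only E has its prerequisites met → E.
C and F are both available; C is listed earlier → C.
F needed E, now all done → F.
D is the only step now ready → D.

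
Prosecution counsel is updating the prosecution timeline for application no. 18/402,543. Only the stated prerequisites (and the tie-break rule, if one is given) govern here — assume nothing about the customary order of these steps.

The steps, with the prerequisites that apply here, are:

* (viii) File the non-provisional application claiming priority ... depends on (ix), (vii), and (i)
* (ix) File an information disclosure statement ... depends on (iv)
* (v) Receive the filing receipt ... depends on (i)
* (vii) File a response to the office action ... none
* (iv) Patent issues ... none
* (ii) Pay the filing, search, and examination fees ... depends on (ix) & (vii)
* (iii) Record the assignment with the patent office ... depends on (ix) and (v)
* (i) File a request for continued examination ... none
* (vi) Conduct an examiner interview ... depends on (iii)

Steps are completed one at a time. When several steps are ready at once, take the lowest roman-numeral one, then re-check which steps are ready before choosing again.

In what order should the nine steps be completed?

(i) → (iv) → (v) → (vii) → (ix) → (ii) → (iii) → (vi) → (viii)

(i), (iv) and (vii) have no prerequisites; (i) has the earlier label, so (i) is first.
(v) now also ready, so the ready set is {(iv), (v), (vii)}; (iv) has the earlier label → (iv).
Ready: (v), (vii) and (ix). (v) has the earlier label → (v).
(vii) and (ix) are both available; (vii) has the earlier label → (vii).
(ix) is the only step now ready → (ix).
Now (ii), (iii) and (viii) have their prerequisites met. (ii) has the earlier label, so (ii) next.
(iii) and (viii) are both available; (iii) has the earlier label → (iii).
(vi) now also ready, so the ready set is {(vi), (viii)}; (vi) has the earlier label → (vi).
(viii) needed (i), (vii) and (ix), now all done → (viii).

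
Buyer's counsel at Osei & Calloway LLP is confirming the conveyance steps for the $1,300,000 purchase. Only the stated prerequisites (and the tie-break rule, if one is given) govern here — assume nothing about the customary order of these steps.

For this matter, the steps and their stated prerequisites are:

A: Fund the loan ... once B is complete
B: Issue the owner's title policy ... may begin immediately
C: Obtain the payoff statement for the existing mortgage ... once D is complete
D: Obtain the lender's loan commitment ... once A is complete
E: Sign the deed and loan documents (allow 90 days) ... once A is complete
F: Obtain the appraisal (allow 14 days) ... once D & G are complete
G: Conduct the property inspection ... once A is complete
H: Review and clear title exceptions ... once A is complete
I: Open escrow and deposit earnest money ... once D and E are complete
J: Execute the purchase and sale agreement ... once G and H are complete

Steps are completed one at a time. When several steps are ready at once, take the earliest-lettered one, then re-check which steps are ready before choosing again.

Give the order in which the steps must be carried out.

B → A → D → C → E → G → F → H → I → J

B has no prerequisites → B first.
Next only A has its prerequisites met → A.
Now D, E, G and H have their prerequisites met. D has the earlier label, so D next.
Ready: C, E, G and H. C has the earlier label → C.
E, G and H are all available; E has the earlier label → E.
I now also ready, so the ready set is {G, H, I}; G has the earlier label → G.
F, H and I are all available; F has the earlier label → F.
Ready: H and I. H has the earlier label → H.
I and J are both available; I has the earlier label → I.
That leaves J as the only ready step → J.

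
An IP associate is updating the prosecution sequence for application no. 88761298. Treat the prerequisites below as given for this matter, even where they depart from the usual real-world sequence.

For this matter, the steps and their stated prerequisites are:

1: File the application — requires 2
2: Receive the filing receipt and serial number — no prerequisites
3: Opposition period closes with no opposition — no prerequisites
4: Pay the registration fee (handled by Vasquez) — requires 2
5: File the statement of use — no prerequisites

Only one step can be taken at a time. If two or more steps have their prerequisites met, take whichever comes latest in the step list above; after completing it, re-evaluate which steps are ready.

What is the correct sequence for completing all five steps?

5, 3 and 2 have no prerequisites; 5 is listed later, so 5 is first.
3 and 2 are both available; 3 is listed later → 3.
Next only 2 has its prerequisites met → 2.
4 and 1 are both available; 4 is listed later → 4.
That leaves 1 as the only ready step → 1.

5 3 2 4 1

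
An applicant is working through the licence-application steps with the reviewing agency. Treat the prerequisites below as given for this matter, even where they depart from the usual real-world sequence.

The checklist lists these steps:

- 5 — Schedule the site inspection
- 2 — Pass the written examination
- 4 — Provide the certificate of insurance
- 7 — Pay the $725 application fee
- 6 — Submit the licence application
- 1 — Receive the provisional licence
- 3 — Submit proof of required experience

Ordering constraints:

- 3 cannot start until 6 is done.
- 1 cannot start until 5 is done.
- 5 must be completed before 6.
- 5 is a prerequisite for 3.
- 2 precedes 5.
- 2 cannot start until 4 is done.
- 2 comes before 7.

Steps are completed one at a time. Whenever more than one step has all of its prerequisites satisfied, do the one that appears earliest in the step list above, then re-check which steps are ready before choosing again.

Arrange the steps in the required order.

4, 2, 5, 7, 6, 1, 3

4 is the only step with nothing outstanding, so it goes first.
2 is the only step now ready → 2.
Ready: 5 and 7. 5 is listed earlier → 5.
Ready: 7, 6 and 1. 7 is listed earlier → 7.
Now 6 and 1 have their prerequisites met. 6 is listed earlier, so 6 next.
3 now also ready, so the ready set is {1, 3}; 1 is listed earlier → 1.
Next only 3 has its prerequisites met → 3.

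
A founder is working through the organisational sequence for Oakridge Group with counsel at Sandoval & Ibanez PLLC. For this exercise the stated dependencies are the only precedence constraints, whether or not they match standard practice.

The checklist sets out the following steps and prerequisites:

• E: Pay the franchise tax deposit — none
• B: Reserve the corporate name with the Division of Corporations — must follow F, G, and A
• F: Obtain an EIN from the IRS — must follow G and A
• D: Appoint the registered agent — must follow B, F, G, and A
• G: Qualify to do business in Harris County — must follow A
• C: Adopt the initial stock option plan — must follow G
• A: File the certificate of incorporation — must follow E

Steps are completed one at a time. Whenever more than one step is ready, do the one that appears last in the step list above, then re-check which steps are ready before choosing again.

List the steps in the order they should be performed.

E is the only step with nothing outstanding, so it goes first.
A is the only step now ready → A.
Next only G has its prerequisites met → G.
C and F are both available; C is listed later → C.
Next only F has its prerequisites met → F.
B is the only step now ready → B.
D is the only step now ready → D.

E → A → G → C → F → B → D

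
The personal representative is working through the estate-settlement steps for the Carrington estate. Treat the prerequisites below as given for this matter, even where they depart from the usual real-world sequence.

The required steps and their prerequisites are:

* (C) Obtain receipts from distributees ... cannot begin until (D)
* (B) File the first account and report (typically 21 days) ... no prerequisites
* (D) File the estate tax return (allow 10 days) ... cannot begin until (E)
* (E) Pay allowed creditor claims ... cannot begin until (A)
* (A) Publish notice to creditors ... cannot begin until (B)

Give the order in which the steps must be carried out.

Only (B) has no prerequisites, so it is first.
(A) needed (B), now all done → (A).
(E) needed (A), now all done → (E).
(D) needed (E), now all done → (D).
(C) needed (D), now all done → (C).

(B), (A), (E), (D), (C)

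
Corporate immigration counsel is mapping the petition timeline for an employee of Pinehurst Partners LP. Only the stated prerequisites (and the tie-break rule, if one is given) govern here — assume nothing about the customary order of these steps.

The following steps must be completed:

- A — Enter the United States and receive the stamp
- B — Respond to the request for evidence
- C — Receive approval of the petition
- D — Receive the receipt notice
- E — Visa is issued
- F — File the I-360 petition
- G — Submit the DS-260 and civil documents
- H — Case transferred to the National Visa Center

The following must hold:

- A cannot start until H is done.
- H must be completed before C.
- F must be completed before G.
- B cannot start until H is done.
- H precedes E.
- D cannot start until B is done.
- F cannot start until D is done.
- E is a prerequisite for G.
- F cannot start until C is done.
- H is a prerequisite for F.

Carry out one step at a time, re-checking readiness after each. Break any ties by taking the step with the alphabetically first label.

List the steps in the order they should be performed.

H, A, B, C, D, E, F, G

H has no prerequisites → H first.
A, B, C and E are all available; A has the earlier label → A.
B, C and E are all available; B has the earlier label → B.
Ready: C, D and E. C has the earlier label → C.
Ready: D and E. D has the earlier label → D.
Now E and F have their prerequisites met. E has the earlier label, so E next.
F is the only step now ready → F.
That leaves G as the only ready step → G.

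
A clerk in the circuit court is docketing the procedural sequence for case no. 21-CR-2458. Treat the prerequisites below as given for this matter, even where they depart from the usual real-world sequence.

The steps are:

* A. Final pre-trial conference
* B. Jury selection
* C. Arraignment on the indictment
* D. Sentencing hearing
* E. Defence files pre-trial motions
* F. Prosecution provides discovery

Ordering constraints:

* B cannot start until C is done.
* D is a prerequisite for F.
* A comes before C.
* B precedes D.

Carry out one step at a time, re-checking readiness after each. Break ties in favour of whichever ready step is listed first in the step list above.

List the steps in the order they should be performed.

A → C → B → D → E → F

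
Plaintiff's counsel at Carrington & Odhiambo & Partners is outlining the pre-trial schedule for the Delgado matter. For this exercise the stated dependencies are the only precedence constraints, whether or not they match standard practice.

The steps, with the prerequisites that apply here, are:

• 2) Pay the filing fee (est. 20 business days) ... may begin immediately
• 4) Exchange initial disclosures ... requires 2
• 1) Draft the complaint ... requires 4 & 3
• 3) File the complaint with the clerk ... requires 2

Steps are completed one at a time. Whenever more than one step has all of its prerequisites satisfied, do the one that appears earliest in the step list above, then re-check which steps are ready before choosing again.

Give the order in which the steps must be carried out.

2 is the only step with nothing outstanding, so it goes first.
Ready: 4 and 3. 4 is listed earlier → 4.
That leaves 3 as the only ready step → 3.
1 needed 4 and 3, now all done → 1.

2 4 3 1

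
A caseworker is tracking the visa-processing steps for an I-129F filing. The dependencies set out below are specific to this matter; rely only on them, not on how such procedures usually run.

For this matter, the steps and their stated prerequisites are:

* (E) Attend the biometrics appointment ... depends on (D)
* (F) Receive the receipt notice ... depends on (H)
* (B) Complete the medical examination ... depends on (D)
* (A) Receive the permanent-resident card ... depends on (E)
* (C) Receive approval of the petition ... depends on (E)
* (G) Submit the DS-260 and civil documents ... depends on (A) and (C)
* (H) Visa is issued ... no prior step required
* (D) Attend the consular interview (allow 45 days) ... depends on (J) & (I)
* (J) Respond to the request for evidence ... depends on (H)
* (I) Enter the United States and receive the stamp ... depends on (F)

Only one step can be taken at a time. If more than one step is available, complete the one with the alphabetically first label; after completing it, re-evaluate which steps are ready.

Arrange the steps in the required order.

Only (H) has no prerequisites, so it is first.
Now (F) and (J) have their prerequisites met. (F) has the earlier label, so (F) next.
(I) now also ready, so the ready set is {(I), (J)}; (I) has the earlier label → (I).
Next only (J) has its prerequisites met → (J).
Next only (D) has its prerequisites met → (D).
Ready: (B) and (E). (B) has the earlier label → (B).
(E) needed (D), now all done → (E).
Ready: (A) and (C). (A) has the earlier label → (A).
(C) needed (E), now all done → (C).
(G) needed (A) and (C), now all done → (G).

(H) (F) (I) (J) (D) (B) (E) (A) (C) (G)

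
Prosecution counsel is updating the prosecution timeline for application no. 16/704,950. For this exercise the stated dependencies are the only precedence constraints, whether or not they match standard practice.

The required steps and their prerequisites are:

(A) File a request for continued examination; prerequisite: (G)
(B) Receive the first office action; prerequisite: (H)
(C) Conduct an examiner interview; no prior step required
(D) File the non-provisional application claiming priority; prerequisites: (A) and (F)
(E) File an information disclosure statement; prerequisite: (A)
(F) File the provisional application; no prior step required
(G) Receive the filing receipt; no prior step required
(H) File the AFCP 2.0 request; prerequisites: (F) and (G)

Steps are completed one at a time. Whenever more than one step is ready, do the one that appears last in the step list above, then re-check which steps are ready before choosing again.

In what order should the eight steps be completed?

Nothing is required for (G), (F) and (C). (G) is listed later → (G) first.
(A) now also ready, so the ready set is {(F), (C), (A)}; (F) is listed later → (F).
(H) now also ready, so the ready set is {(H), (C), (A)}; (H) is listed later → (H).
Now (C), (B) and (A) have their prerequisites met. (C) is listed later, so (C) next.
(B) and (A) are both available; (B) is listed later → (B).
Next only (A) has its prerequisites met → (A).
Now (E) and (D) have their prerequisites met. (E) is listed later, so (E) next.
(D) is the only step now ready → (D).

(G), (F), (H), (C), (B), (A), (E), (D)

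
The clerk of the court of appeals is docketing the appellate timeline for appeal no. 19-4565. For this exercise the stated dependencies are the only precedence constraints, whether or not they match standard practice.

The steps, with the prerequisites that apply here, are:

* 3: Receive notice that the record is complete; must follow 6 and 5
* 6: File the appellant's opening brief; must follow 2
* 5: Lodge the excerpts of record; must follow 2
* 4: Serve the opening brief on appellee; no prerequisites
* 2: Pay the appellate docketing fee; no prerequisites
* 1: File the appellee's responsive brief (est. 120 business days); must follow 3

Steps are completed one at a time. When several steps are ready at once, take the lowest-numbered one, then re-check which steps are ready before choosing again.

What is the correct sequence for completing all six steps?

Nothing is required for 2 and 4. 2 has the earlier label → 2 first.
5 and 6 now also ready, so the ready set is {4, 5, 6}; 4 has the earlier label → 4.
5 and 6 are both available; 5 has the earlier label → 5.
6 needed 2, now all done → 6.
That leaves 3 as the only ready step → 3.
1 needed 3, now all done → 1.

2 4 5 6 3 1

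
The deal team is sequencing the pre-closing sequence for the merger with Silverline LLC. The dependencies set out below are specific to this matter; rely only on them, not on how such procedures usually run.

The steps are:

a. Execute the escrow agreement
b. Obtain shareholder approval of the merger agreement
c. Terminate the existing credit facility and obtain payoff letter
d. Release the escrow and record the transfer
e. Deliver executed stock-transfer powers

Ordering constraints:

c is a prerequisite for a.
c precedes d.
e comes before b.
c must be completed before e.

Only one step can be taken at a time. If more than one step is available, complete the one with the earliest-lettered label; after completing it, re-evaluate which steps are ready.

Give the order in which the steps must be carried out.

c → a → d → e → b

c has no prerequisites → c first.
Ready: a, d and e. a has the earlier label → a.
d and e are both available; d has the earlier label → d.
Next only e has its prerequisites met → e.
b is the only step now ready → b.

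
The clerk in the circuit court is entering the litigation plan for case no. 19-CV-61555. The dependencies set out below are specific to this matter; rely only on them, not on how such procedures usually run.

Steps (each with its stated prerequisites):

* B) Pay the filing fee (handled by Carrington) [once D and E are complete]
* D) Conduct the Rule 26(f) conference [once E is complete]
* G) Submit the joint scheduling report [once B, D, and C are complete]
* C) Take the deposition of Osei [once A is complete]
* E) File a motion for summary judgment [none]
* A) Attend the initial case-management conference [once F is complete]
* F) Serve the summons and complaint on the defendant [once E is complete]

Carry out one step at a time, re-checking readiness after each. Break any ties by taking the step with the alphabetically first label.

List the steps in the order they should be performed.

E D B F A C G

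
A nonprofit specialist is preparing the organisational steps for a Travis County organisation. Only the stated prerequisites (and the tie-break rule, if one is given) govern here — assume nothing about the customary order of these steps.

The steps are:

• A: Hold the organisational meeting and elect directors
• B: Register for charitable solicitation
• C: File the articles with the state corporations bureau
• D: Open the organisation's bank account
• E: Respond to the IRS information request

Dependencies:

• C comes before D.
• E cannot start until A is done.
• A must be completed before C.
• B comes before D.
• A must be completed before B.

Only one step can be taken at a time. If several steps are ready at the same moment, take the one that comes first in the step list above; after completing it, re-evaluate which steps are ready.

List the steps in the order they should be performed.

A, B, C, D, E

A has no prerequisites → A first.
B, C and E are all available; B is listed earlier → B.
Now C and E have their prerequisites met. C is listed earlier, so C next.
Now D and E have their prerequisites met. D is listed earlier, so D next.
Next only E has its prerequisites met → E.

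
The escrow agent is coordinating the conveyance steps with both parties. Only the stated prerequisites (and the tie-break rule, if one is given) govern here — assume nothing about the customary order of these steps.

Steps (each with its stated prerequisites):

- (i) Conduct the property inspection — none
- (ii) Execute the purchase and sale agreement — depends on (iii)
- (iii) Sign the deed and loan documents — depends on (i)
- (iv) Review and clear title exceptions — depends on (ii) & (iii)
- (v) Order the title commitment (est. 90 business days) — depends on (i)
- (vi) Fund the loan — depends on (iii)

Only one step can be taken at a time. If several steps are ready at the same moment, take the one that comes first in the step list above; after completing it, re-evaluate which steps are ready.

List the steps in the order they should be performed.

(i), (iii), (ii), (iv), (v), (vi)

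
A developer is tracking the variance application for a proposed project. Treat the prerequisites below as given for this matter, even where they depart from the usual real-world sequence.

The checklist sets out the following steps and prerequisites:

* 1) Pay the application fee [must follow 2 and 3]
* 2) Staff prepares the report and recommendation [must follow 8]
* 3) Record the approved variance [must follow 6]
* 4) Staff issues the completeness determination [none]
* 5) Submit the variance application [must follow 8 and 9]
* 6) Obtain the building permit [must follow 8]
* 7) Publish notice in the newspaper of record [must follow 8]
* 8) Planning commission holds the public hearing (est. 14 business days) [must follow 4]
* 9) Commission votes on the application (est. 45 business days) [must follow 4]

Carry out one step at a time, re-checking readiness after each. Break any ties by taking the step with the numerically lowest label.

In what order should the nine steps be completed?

4 is the only step with nothing outstanding, so it goes first.
Now 8 and 9 have their prerequisites met. 8 has the earlier label, so 8 next.
2, 6 and 7 now also ready, so the ready set is {2, 6, 7, 9}; 2 has the earlier label → 2.
Now 6, 7 and 9 have their prerequisites met. 6 has the earlier label, so 6 next.
Now 3, 7 and 9 have their prerequisites met. 3 has the earlier label, so 3 next.
1 now also ready, so the ready set is {1, 7, 9}; 1 has the earlier label → 1.
7 and 9 are both available; 7 has the earlier label → 7.
9 is the only step now ready → 9.
That leaves 5 as the only ready step → 5.

4 → 8 → 2 → 6 → 3 → 1 → 7 → 9 → 5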